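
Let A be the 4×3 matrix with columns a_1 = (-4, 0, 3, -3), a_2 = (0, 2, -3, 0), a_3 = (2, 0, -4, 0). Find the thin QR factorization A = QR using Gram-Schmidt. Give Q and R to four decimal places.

Q = [[-0.6860, -0.3249, 0.1579], [0.0000, 0.6138, -0.6316], [0.5145, -0.6770, -0.4211], [-0.5145, -0.2437, -0.6316]], R = [[5.8310, -1.5435, -3.4300], [0.0000, 3.2585, 2.0580], [0.0000, 0.0000, 2.0000]]

a_1 = (-4, 0, 3, -3); ‖a_1‖ = 5.8310, so e_1 = (-0.6860, 0.0000, 0.5145, -0.5145).
e_1·a_2 = (-0.6860)·0 + 0.0000·2 + 0.5145·(-3) + (-0.5145)·0 = -1.5435.
u_2 = a_2 + 1.5435·e_1 = (-1.0588, 2.0000, -2.2059, -0.7941).
‖u_2‖ = 3.2585, so e_2 = (-0.3249, 0.6138, -0.6770, -0.2437).
e_1·a_3 = (-0.6860)·2 + 0.0000·0 + 0.5145·(-4) + (-0.5145)·0 = -3.4300; e_2·a_3 = (-0.3249)·2 + 0.6138·0 + (-0.6770)·(-4) + (-0.2437)·0 = 2.0580.
u_3 = a_3 + 3.4300·e_1 − 2.0580·e_2 = (0.3158, -1.2632, -0.8421, -1.2632).
‖u_3‖ = 2.0000, so e_3 = (0.1579, -0.6316, -0.4211, -0.6316).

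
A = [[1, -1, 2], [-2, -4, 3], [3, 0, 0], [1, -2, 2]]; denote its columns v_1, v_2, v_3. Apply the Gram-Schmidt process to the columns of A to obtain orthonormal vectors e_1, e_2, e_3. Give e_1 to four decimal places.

e_1 = (0.2582, -0.5164, 0.7746, 0.2582)

v_1 = (1, -2, 3, 1); ‖v_1‖ = 3.8730, so e_1 = (0.2582, -0.5164, 0.7746, 0.2582).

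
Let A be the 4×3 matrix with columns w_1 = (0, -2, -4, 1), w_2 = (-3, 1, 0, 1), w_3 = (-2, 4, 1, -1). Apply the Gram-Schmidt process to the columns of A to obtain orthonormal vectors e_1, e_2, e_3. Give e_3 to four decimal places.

e_1 = w_1/‖w_1‖ = (0, -2, -4, 1)/4.5826 = (0.0000, -0.4364, -0.8729, 0.2182).
r_{12} = e_1·w_2 = -0.2182.
u_2 = w_2 + 0.2182·e_1 = (-3.0000, 0.9048, -0.1905, 1.0476).
‖u_2‖ = 3.3094, so e_2 = (-0.9065, 0.2734, -0.0576, 0.3166).
r_{13} = e_1·w_3 = -2.8368; r_{23} = e_2·w_3 = 2.5324.
u_3 = w_3 + 2.8368·e_1 − 2.5324·e_2 = (0.2957, 2.0696, -1.3304, -1.1826).
‖u_3‖ = 2.7457, so e_3 = (0.1077, 0.7537, -0.4845, -0.4307).

e_3 = (0.1077, 0.7537, -0.4845, -0.4307)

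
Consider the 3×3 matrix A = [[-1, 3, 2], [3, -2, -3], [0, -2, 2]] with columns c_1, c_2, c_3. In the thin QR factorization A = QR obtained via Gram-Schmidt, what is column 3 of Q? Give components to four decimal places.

e_3 = (0.6360, 0.2120, 0.7420)

e_1 = c_1/‖c_1‖ = (-1, 3, 0)/3.1623 = (-0.3162, 0.9487, 0.0000).
r_{12} = e_1·c_2 = -2.8460.
u_2 = c_2 + 2.8460·e_1 = (2.1000, 0.7000, -2.0000).
‖u_2‖ = 2.9833, so e_2 = (0.7039, 0.2346, -0.6704).
r_{13} = e_1·c_3 = -3.4785; r_{23} = e_2·c_3 = -0.6369.
u_3 = c_3 + 3.4785·e_1 + 0.6369·e_2 = (1.3483, 0.4494, 1.5730).
‖u_3‖ = 2.1200, so e_3 = (0.6360, 0.2120, 0.7420).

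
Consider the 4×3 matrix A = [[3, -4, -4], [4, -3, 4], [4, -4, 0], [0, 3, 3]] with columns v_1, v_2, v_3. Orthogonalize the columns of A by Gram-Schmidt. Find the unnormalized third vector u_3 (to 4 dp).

v_1 = (3, 4, 4, 0); ‖v_1‖ = 6.4031, so q_1 = (0.4685, 0.6247, 0.6247, 0.0000).
q_1·v_2 = 0.4685·(-4) + 0.6247·(-3) + 0.6247·(-4) + 0.0000·3 = -6.2470.
u_2 = v_2 + 6.2470·q_1 = (-1.0732, 0.9024, -0.0976, 3.0000).
‖u_2‖ = 3.3129, so q_2 = (-0.3239, 0.2724, -0.0294, 0.9055).
q_1·v_3 = 0.4685·(-4) + 0.6247·4 + 0.6247·0 + 0.0000·3 = 0.6247; q_2·v_3 = (-0.3239)·(-4) + 0.2724·4 + (-0.0294)·0 + 0.9055·3 = 5.1019.
u_3 = v_3 − 0.6247·q_1 − 5.1019·q_2 = (-2.6400, 2.2200, -0.2400, -1.6200).

u_3 = (-2.6400, 2.2200, -0.2400, -1.6200)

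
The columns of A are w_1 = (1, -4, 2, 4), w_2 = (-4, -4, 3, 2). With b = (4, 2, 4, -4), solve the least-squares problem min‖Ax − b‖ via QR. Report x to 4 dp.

x = (-0.0202, -0.4328)

e_1 = w_1/‖w_1‖ = (1, -4, 2, 4)/6.0828 = (0.1644, -0.6576, 0.3288, 0.6576).
r_{12} = e_1·w_2 = 4.2744.
u_2 = w_2 − 4.2744·e_1 = (-4.7027, -1.1892, 1.5946, -0.8108).
‖u_2‖ = 5.1701, so e_2 = (-0.9096, -0.2300, 0.3084, -0.1568).
Qᵀb = (-1.9728, -2.2374).
Back-substitute: x_2 = -2.2374/5.1701 = -0.4328.
x_1 = (-1.9728 − 4.2744·(-0.4328))/6.0828 = -0.0202.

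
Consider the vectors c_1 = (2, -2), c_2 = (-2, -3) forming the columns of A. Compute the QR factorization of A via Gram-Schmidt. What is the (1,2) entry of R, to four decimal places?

e_1 = c_1/‖c_1‖ = (2, -2)/2.8284 = (0.7071, -0.7071).
r_{12} = e_1·c_2 = 0.7071.

r_{12} = 0.7071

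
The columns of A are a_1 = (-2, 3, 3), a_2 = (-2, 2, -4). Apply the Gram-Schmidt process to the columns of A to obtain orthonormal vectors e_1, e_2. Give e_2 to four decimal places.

e_2 = (-0.4471, 0.4657, -0.7637)

a_1 = (-2, 3, 3); ‖a_1‖ = 4.6904, so e_1 = (-0.4264, 0.6396, 0.6396).
e_1·a_2 = (-0.4264)·(-2) + 0.6396·2 + 0.6396·(-4) = -0.4264.
u_2 = a_2 + 0.4264·e_1 = (-2.1818, 2.2727, -3.7273).
‖u_2‖ = 4.8804, so e_2 = (-0.4471, 0.4657, -0.7637).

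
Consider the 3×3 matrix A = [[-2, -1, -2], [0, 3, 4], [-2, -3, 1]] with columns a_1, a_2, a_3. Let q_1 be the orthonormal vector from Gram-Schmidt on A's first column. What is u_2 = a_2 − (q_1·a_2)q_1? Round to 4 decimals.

u_2 = (1.0000, 3.0000, -1.0000)

q_1 = a_1/‖a_1‖ = (-2, 0, -2)/2.8284 = (-0.7071, 0.0000, -0.7071).
r_{12} = q_1·a_2 = 2.8284.
u_2 = a_2 − 2.8284·q_1 = (1.0000, 3.0000, -1.0000).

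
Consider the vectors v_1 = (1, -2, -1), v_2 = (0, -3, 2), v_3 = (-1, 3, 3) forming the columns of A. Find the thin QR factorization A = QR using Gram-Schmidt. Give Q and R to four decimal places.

q_1 = v_1/‖v_1‖ = (1, -2, -1)/2.4495 = (0.4082, -0.8165, -0.4082).
r_{12} = q_1·v_2 = 1.6330.
u_2 = v_2 − 1.6330·q_1 = (-0.6667, -1.6667, 2.6667).
‖u_2‖ = 3.2146, so q_2 = (-0.2074, -0.5185, 0.8296).
r_{13} = q_1·v_3 = -4.0825; r_{23} = q_2·v_3 = 1.1406.
u_3 = v_3 + 4.0825·q_1 − 1.1406·q_2 = (0.9032, 0.2581, 0.3871).
‖u_3‖ = 1.0160, so q_3 = (0.8890, 0.2540, 0.3810).

Q = [[0.4082, -0.2074, 0.8890], [-0.8165, -0.5185, 0.2540], [-0.4082, 0.8296, 0.3810]], R = [[2.4495, 1.6330, -4.0825], [0.0000, 3.2146, 1.1406], [0.0000, 0.0000, 1.0160]]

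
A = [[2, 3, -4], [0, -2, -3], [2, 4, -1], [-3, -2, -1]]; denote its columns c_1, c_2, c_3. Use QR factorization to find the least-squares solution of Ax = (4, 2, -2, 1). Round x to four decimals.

x = (0.0783, -0.3143, -0.8506)

c_1 = (2, 0, 2, -3); ‖c_1‖ = 4.1231, so q_1 = (0.4851, 0.0000, 0.4851, -0.7276).
q_1·c_2 = 0.4851·3 + 0.0000·(-2) + 0.4851·4 + (-0.7276)·(-2) = 4.8507.
u_2 = c_2 − 4.8507·q_1 = (0.6471, -2.0000, 1.6471, 1.5294).
‖u_2‖ = 3.0774, so q_2 = (0.2103, -0.6499, 0.5352, 0.4970).
q_1·c_3 = 0.4851·(-4) + 0.0000·(-3) + 0.4851·(-1) + (-0.7276)·(-1) = -1.6977; q_2·c_3 = 0.2103·(-4) + (-0.6499)·(-3) + 0.5352·(-1) + 0.4970·(-1) = 0.0765.
u_3 = c_3 + 1.6977·q_1 − 0.0765·q_2 = (-3.1925, -2.9503, -0.2174, -2.2733).
‖u_3‖ = 4.9104, so q_3 = (-0.6502, -0.6008, -0.0443, -0.4630).
Qᵀb = (0.2425, -1.0322, -4.1767).
Back-substitute: x_3 = -4.1767/4.9104 = -0.8506.
x_2 = (-1.0322 − 0.0765·(-0.8506))/3.0774 = -0.3143.
x_1 = (0.2425 − 4.8507·(-0.3143) + 1.6977·(-0.8506))/4.1231 = 0.0783.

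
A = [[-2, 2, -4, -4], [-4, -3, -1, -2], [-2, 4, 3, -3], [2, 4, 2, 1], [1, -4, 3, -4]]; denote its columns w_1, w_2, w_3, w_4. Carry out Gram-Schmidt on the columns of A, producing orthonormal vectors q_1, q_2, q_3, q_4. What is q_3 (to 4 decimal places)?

q_3 = (-0.5469, 0.1462, 0.6620, 0.1787, 0.4576)

w_1 = (-2, -4, -2, 2, 1); ‖w_1‖ = 5.3852, so q_1 = (-0.3714, -0.7428, -0.3714, 0.3714, 0.1857).
q_1·w_2 = (-0.3714)·2 + (-0.7428)·(-3) + (-0.3714)·4 + 0.3714·4 + 0.1857·(-4) = 0.7428.
u_2 = w_2 − 0.7428·q_1 = (2.2759, -2.4483, 4.2759, 3.7241, -4.1379).
‖u_2‖ = 7.7748, so q_2 = (0.2927, -0.3149, 0.5500, 0.4790, -0.5322).
q_1·w_3 = (-0.3714)·(-4) + (-0.7428)·(-1) + (-0.3714)·3 + 0.3714·2 + 0.1857·3 = 2.4140; q_2·w_3 = 0.2927·(-4) + (-0.3149)·(-1) + 0.5500·3 + 0.4790·2 + (-0.5322)·3 = 0.1552.
u_3 = w_3 − 2.4140·q_1 − 0.1552·q_2 = (-3.1489, 0.8420, 3.8112, 1.0291, 2.6343).
‖u_3‖ = 5.7575, so q_3 = (-0.5469, 0.1462, 0.6620, 0.1787, 0.4576).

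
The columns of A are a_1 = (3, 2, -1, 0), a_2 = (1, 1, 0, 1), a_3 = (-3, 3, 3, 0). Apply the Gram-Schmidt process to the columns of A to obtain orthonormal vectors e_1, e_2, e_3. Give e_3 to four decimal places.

e_3 = (-0.3495, 0.7379, 0.4272, -0.3884)

e_1 = a_1/‖a_1‖ = (3, 2, -1, 0)/3.7417 = (0.8018, 0.5345, -0.2673, 0.0000).
r_{12} = e_1·a_2 = 1.3363.
u_2 = a_2 − 1.3363·e_1 = (-0.0714, 0.2857, 0.3571, 1.0000).
‖u_2‖ = 1.1019, so e_2 = (-0.0648, 0.2593, 0.3241, 0.9075).
r_{13} = e_1·a_3 = -1.6036; r_{23} = e_2·a_3 = 1.9446.
u_3 = a_3 + 1.6036·e_1 − 1.9446·e_2 = (-1.5882, 3.3529, 1.9412, -1.7647).
‖u_3‖ = 4.5439, so e_3 = (-0.3495, 0.7379, 0.4272, -0.3884).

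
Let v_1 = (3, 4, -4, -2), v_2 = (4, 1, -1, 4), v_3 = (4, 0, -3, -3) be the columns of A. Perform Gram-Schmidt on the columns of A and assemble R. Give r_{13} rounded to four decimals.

r_{13} = 4.4721

v_1 = (3, 4, -4, -2); ‖v_1‖ = 6.7082, so e_1 = (0.4472, 0.5963, -0.5963, -0.2981).
r_{13} = e_1·v_3 = 4.4721.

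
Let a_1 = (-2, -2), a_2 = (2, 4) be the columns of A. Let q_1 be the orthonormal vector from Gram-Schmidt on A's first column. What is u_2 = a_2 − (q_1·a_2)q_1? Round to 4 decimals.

u_2 = (-1.0000, 1.0000)

a_1 = (-2, -2); ‖a_1‖ = 2.8284, so q_1 = (-0.7071, -0.7071).
q_1·a_2 = (-0.7071)·2 + (-0.7071)·4 = -4.2426.
u_2 = a_2 + 4.2426·q_1 = (-1.0000, 1.0000).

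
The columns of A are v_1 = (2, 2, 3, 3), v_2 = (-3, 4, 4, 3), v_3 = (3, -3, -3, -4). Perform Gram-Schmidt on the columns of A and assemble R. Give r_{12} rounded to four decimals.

v_1 = (2, 2, 3, 3); ‖v_1‖ = 5.0990, so q_1 = (0.3922, 0.3922, 0.5883, 0.5883).
r_{12} = q_1·v_2 = 4.5107.

r_{12} = 4.5107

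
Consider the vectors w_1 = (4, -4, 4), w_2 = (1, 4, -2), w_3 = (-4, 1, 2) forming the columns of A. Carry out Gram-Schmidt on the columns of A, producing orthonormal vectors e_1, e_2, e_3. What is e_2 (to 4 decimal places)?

w_1 = (4, -4, 4); ‖w_1‖ = 6.9282, so e_1 = (0.5774, -0.5774, 0.5774).
e_1·w_2 = 0.5774·1 + (-0.5774)·4 + 0.5774·(-2) = -2.8868.
u_2 = w_2 + 2.8868·e_1 = (2.6667, 2.3333, -0.3333).
‖u_2‖ = 3.5590, so e_2 = (0.7493, 0.6556, -0.0937).

e_2 = (0.7493, 0.6556, -0.0937)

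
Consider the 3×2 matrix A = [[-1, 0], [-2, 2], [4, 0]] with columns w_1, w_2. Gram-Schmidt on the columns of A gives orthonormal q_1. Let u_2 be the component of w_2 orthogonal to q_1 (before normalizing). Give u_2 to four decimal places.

u_2 = (-0.1905, 1.6190, 0.7619)

w_1 = (-1, -2, 4); ‖w_1‖ = 4.5826, so q_1 = (-0.2182, -0.4364, 0.8729).
q_1·w_2 = (-0.2182)·0 + (-0.4364)·2 + 0.8729·0 = -0.8729.
u_2 = w_2 + 0.8729·q_1 = (-0.1905, 1.6190, 0.7619).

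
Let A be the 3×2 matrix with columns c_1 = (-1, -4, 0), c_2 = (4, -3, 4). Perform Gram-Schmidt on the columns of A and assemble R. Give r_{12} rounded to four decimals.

q_1 = c_1/‖c_1‖ = (-1, -4, 0)/4.1231 = (-0.2425, -0.9701, 0.0000).
r_{12} = q_1·c_2 = 1.9403.

r_{12} = 1.9403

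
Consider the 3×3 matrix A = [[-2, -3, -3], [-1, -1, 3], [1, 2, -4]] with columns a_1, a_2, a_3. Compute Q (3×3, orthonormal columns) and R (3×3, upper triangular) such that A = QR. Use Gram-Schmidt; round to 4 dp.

Q = [[-0.8165, 0.0000, -0.5774], [-0.4082, 0.7071, 0.5774], [0.4082, 0.7071, -0.5774]], R = [[2.4495, 3.6742, -0.4082], [0.0000, 0.7071, -0.7071], [0.0000, 0.0000, 5.7735]]

a_1 = (-2, -1, 1); ‖a_1‖ = 2.4495, so q_1 = (-0.8165, -0.4082, 0.4082).
q_1·a_2 = (-0.8165)·(-3) + (-0.4082)·(-1) + 0.4082·2 = 3.6742.
u_2 = a_2 − 3.6742·q_1 = (0.0000, 0.5000, 0.5000).
‖u_2‖ = 0.7071, so q_2 = (0.0000, 0.7071, 0.7071).
q_1·a_3 = (-0.8165)·(-3) + (-0.4082)·3 + 0.4082·(-4) = -0.4082; q_2·a_3 = 0.0000·(-3) + 0.7071·3 + 0.7071·(-4) = -0.7071.
u_3 = a_3 + 0.4082·q_1 + 0.7071·q_2 = (-3.3333, 3.3333, -3.3333).
‖u_3‖ = 5.7735, so q_3 = (-0.5774, 0.5774, -0.5774).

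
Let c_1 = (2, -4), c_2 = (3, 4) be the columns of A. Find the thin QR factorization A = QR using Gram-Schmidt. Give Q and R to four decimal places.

Q = [[0.4472, 0.8944], [-0.8944, 0.4472]], R = [[4.4721, -2.2361], [0.0000, 4.4721]]

c_1 = (2, -4); ‖c_1‖ = 4.4721, so e_1 = (0.4472, -0.8944).
e_1·c_2 = 0.4472·3 + (-0.8944)·4 = -2.2361.
u_2 = c_2 + 2.2361·e_1 = (4.0000, 2.0000).
‖u_2‖ = 4.4721, so e_2 = (0.8944, 0.4472).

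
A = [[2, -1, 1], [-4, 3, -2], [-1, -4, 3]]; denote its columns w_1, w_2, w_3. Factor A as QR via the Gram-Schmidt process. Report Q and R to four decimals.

q_1 = w_1/‖w_1‖ = (2, -4, -1)/4.5826 = (0.4364, -0.8729, -0.2182).
r_{12} = q_1·w_2 = -2.1822.
u_2 = w_2 + 2.1822·q_1 = (-0.0476, 1.0952, -4.4762).
‖u_2‖ = 4.6085, so q_2 = (-0.0103, 0.2377, -0.9713).
r_{13} = q_1·w_3 = 1.5275; r_{23} = q_2·w_3 = -3.3995.
u_3 = w_3 − 1.5275·q_1 + 3.3995·q_2 = (0.2982, 0.1413, 0.0314).
‖u_3‖ = 0.3315, so q_3 = (0.8997, 0.4262, 0.0947).

Q = [[0.4364, -0.0103, 0.8997], [-0.8729, 0.2377, 0.4262], [-0.2182, -0.9713, 0.0947]], R = [[4.5826, -2.1822, 1.5275], [0.0000, 4.6085, -3.3995], [0.0000, 0.0000, 0.3315]]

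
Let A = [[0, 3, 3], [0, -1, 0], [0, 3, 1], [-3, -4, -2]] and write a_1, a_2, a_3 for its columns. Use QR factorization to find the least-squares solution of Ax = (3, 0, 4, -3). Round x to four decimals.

x = (-0.4928, 1.1739, -0.1087)

a_1 = (0, 0, 0, -3); ‖a_1‖ = 3.0000, so e_1 = (0.0000, 0.0000, 0.0000, -1.0000).
e_1·a_2 = 0.0000·3 + 0.0000·(-1) + 0.0000·3 + (-1.0000)·(-4) = 4.0000.
u_2 = a_2 − 4.0000·e_1 = (3.0000, -1.0000, 3.0000, 0.0000).
‖u_2‖ = 4.3589, so e_2 = (0.6882, -0.2294, 0.6882, 0.0000).
e_1·a_3 = 0.0000·3 + 0.0000·0 + 0.0000·1 + (-1.0000)·(-2) = 2.0000; e_2·a_3 = 0.6882·3 + (-0.2294)·0 + 0.6882·1 + 0.0000·(-2) = 2.7530.
u_3 = a_3 − 2.0000·e_1 − 2.7530·e_2 = (1.1053, 0.6316, -0.8947, 0.0000).
‖u_3‖ = 1.5560, so e_3 = (0.7103, 0.4059, -0.5750, 0.0000).
Qᵀb = (3.0000, 4.8177, -0.1691).
Back-substitute: x_3 = -0.1691/1.5560 = -0.1087.
x_2 = (4.8177 − 2.7530·(-0.1087))/4.3589 = 1.1739.
x_1 = (3.0000 − 4.0000·1.1739 − 2.0000·(-0.1087))/3.0000 = -0.4928.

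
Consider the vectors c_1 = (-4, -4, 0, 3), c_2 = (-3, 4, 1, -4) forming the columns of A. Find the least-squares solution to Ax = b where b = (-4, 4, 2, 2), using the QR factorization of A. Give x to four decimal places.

e_1 = c_1/‖c_1‖ = (-4, -4, 0, 3)/6.4031 = (-0.6247, -0.6247, 0.0000, 0.4685).
r_{12} = e_1·c_2 = -2.4988.
u_2 = c_2 + 2.4988·e_1 = (-4.5610, 2.4390, 1.0000, -2.8293).
‖u_2‖ = 5.9796, so e_2 = (-0.7628, 0.4079, 0.1672, -0.4732).
Qᵀb = (0.9370, 4.0707).
Back-substitute: x_2 = 4.0707/5.9796 = 0.6808.
x_1 = (0.9370 + 2.4988·0.6808)/6.4031 = 0.4120.

x = (0.4120, 0.6808)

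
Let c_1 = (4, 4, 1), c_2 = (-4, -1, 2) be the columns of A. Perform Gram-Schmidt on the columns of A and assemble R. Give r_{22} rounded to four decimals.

q_1 = c_1/‖c_1‖ = (4, 4, 1)/5.7446 = (0.6963, 0.6963, 0.1741).
r_{12} = q_1·c_2 = -3.1334.
u_2 = c_2 + 3.1334·q_1 = (-1.8182, 1.1818, 2.5455).
r_{22} = ‖u_2‖ = 3.3439.

r_{22} = 3.3439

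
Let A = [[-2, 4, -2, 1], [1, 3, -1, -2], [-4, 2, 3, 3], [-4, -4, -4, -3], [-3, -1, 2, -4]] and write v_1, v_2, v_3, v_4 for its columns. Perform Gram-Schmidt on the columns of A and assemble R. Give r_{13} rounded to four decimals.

e_1 = v_1/‖v_1‖ = (-2, 1, -4, -4, -3)/6.7823 = (-0.2949, 0.1474, -0.5898, -0.5898, -0.4423).
r_{13} = e_1·v_3 = 0.1474.

r_{13} = 0.1474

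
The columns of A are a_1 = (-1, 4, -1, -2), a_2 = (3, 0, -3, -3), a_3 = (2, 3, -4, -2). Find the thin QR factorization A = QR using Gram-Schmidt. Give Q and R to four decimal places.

Q = [[-0.2132, 0.6498, 0.1796], [0.8528, -0.2166, 0.2776], [-0.2132, -0.5415, -0.5715], [-0.4264, -0.4874, 0.7511]], R = [[4.6904, 1.2792, 3.8376], [0.0000, 5.0362, 3.7907], [0.0000, 0.0000, 1.9757]]

q_1 = a_1/‖a_1‖ = (-1, 4, -1, -2)/4.6904 = (-0.2132, 0.8528, -0.2132, -0.4264).
r_{12} = q_1·a_2 = 1.2792.
u_2 = a_2 − 1.2792·q_1 = (3.2727, -1.0909, -2.7273, -2.4545).
‖u_2‖ = 5.0362, so q_2 = (0.6498, -0.2166, -0.5415, -0.4874).
r_{13} = q_1·a_3 = 3.8376; r_{23} = q_2·a_3 = 3.7907.
u_3 = a_3 − 3.8376·q_1 − 3.7907·q_2 = (0.3548, 0.5484, -1.1290, 1.4839).
‖u_3‖ = 1.9757, so q_3 = (0.1796, 0.2776, -0.5715, 0.7511).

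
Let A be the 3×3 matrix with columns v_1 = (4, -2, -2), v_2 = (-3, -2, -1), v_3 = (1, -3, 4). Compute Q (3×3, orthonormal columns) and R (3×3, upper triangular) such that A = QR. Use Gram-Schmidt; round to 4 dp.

Q = [[0.8165, -0.5657, 0.1155], [-0.4082, -0.7071, -0.5774], [-0.4082, -0.4243, 0.8083]], R = [[4.8990, -1.2247, 0.4082], [0.0000, 3.5355, -0.1414], [0.0000, 0.0000, 5.0807]]

v_1 = (4, -2, -2); ‖v_1‖ = 4.8990, so q_1 = (0.8165, -0.4082, -0.4082).
q_1·v_2 = 0.8165·(-3) + (-0.4082)·(-2) + (-0.4082)·(-1) = -1.2247.
u_2 = v_2 + 1.2247·q_1 = (-2.0000, -2.5000, -1.5000).
‖u_2‖ = 3.5355, so q_2 = (-0.5657, -0.7071, -0.4243).
q_1·v_3 = 0.8165·1 + (-0.4082)·(-3) + (-0.4082)·4 = 0.4082; q_2·v_3 = (-0.5657)·1 + (-0.7071)·(-3) + (-0.4243)·4 = -0.1414.
u_3 = v_3 − 0.4082·q_1 + 0.1414·q_2 = (0.5867, -2.9333, 4.1067).
‖u_3‖ = 5.0807, so q_3 = (0.1155, -0.5774, 0.8083).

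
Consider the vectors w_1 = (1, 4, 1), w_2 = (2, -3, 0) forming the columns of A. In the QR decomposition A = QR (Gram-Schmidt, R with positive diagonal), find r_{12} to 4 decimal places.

r_{12} = -2.3570

w_1 = (1, 4, 1); ‖w_1‖ = 4.2426, so e_1 = (0.2357, 0.9428, 0.2357).
r_{12} = e_1·w_2 = -2.3570.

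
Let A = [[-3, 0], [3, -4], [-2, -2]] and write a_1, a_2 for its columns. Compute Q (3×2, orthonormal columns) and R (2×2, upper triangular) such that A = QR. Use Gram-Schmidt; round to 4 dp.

q_1 = a_1/‖a_1‖ = (-3, 3, -2)/4.6904 = (-0.6396, 0.6396, -0.4264).
r_{12} = q_1·a_2 = -1.7056.
u_2 = a_2 + 1.7056·q_1 = (-1.0909, -2.9091, -2.7273).
‖u_2‖ = 4.1341, so q_2 = (-0.2639, -0.7037, -0.6597).

Q = [[-0.6396, -0.2639], [0.6396, -0.7037], [-0.4264, -0.6597]], R = [[4.6904, -1.7056], [0.0000, 4.1341]]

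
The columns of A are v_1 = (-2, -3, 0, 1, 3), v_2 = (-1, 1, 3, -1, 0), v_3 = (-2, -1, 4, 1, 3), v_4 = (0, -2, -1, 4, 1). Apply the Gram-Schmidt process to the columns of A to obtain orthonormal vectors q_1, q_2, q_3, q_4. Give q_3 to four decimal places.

q_3 = (0.4655, 0.2139, 0.3313, 0.7424, 0.2768)

q_1 = v_1/‖v_1‖ = (-2, -3, 0, 1, 3)/4.7958 = (-0.4170, -0.6255, 0.0000, 0.2085, 0.6255).
r_{12} = q_1·v_2 = -0.4170.
u_2 = v_2 + 0.4170·q_1 = (-1.1739, 0.7391, 3.0000, -0.9130, 0.2609).
‖u_2‖ = 3.4389, so q_2 = (-0.3414, 0.2149, 0.8724, -0.2655, 0.0759).
r_{13} = q_1·v_3 = 3.5447; r_{23} = q_2·v_3 = 3.9193.
u_3 = v_3 − 3.5447·q_1 − 3.9193·q_2 = (0.8162, 0.3750, 0.5809, 1.3015, 0.4853).
‖u_3‖ = 1.7531, so q_3 = (0.4655, 0.2139, 0.3313, 0.7424, 0.2768).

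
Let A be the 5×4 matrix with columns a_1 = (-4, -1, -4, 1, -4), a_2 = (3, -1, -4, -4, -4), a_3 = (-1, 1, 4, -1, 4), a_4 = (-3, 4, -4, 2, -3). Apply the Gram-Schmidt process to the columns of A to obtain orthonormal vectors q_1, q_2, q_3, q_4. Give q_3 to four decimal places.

a_1 = (-4, -1, -4, 1, -4); ‖a_1‖ = 7.0711, so q_1 = (-0.5657, -0.1414, -0.5657, 0.1414, -0.5657).
q_1·a_2 = (-0.5657)·3 + (-0.1414)·(-1) + (-0.5657)·(-4) + 0.1414·(-4) + (-0.5657)·(-4) = 2.4042.
u_2 = a_2 − 2.4042·q_1 = (4.3600, -0.6600, -2.6400, -4.3400, -2.6400).
‖u_2‖ = 7.2263, so q_2 = (0.6033, -0.0913, -0.3653, -0.6006, -0.3653).
q_1·a_3 = (-0.5657)·(-1) + (-0.1414)·1 + (-0.5657)·4 + 0.1414·(-1) + (-0.5657)·4 = -4.2426; q_2·a_3 = 0.6033·(-1) + (-0.0913)·1 + (-0.3653)·4 + (-0.6006)·(-1) + (-0.3653)·4 = -3.0167.
u_3 = a_3 + 4.2426·q_1 + 3.0167·q_2 = (-1.5799, 0.1245, 0.4979, -2.2118, 0.4979).
‖u_3‖ = 2.8106, so q_3 = (-0.5621, 0.0443, 0.1772, -0.7870, 0.1772).

q_3 = (-0.5621, 0.0443, 0.1772, -0.7870, 0.1772)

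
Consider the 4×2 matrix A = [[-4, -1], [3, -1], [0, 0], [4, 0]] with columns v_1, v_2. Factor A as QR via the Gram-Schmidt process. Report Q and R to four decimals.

v_1 = (-4, 3, 0, 4); ‖v_1‖ = 6.4031, so q_1 = (-0.6247, 0.4685, 0.0000, 0.6247).
q_1·v_2 = (-0.6247)·(-1) + 0.4685·(-1) + 0.0000·0 + 0.6247·0 = 0.1562.
u_2 = v_2 − 0.1562·q_1 = (-0.9024, -1.0732, 0.0000, -0.0976).
‖u_2‖ = 1.4056, so q_2 = (-0.6420, -0.7635, 0.0000, -0.0694).

Q = [[-0.6247, -0.6420], [0.4685, -0.7635], [0.0000, 0.0000], [0.6247, -0.0694]], R = [[6.4031, 0.1562], [0.0000, 1.4056]]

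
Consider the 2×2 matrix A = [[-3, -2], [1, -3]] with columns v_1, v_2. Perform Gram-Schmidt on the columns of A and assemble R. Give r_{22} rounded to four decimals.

v_1 = (-3, 1); ‖v_1‖ = 3.1623, so e_1 = (-0.9487, 0.3162).
e_1·v_2 = (-0.9487)·(-2) + 0.3162·(-3) = 0.9487.
u_2 = v_2 − 0.9487·e_1 = (-1.1000, -3.3000).
r_{22} = ‖u_2‖ = 3.4785.

r_{22} = 3.4785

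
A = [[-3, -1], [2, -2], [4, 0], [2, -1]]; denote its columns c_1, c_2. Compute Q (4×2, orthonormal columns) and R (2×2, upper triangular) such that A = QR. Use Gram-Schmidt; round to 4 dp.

e_1 = c_1/‖c_1‖ = (-3, 2, 4, 2)/5.7446 = (-0.5222, 0.3482, 0.6963, 0.3482).
r_{12} = e_1·c_2 = -0.5222.
u_2 = c_2 + 0.5222·e_1 = (-1.2727, -1.8182, 0.3636, -0.8182).
‖u_2‖ = 2.3932, so e_2 = (-0.5318, -0.7597, 0.1519, -0.3419).

Q = [[-0.5222, -0.5318], [0.3482, -0.7597], [0.6963, 0.1519], [0.3482, -0.3419]], R = [[5.7446, -0.5222], [0.0000, 2.3932]]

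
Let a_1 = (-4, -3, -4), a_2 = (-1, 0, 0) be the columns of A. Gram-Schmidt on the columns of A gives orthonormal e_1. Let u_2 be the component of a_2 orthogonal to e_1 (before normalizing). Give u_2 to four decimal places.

a_1 = (-4, -3, -4); ‖a_1‖ = 6.4031, so e_1 = (-0.6247, -0.4685, -0.6247).
e_1·a_2 = (-0.6247)·(-1) + (-0.4685)·0 + (-0.6247)·0 = 0.6247.
u_2 = a_2 − 0.6247·e_1 = (-0.6098, 0.2927, 0.3902).

u_2 = (-0.6098, 0.2927, 0.3902)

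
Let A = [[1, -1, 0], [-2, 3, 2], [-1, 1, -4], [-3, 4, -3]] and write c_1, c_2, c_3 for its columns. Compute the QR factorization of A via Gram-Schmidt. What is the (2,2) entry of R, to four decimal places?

e_1 = c_1/‖c_1‖ = (1, -2, -1, -3)/3.8730 = (0.2582, -0.5164, -0.2582, -0.7746).
r_{12} = e_1·c_2 = -5.1640.
u_2 = c_2 + 5.1640·e_1 = (0.3333, 0.3333, -0.3333, 0.0000).
r_{22} = ‖u_2‖ = 0.5774.

r_{22} = 0.5774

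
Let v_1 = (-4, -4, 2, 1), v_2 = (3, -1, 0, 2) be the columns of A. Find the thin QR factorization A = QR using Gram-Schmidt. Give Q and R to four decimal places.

e_1 = v_1/‖v_1‖ = (-4, -4, 2, 1)/6.0828 = (-0.6576, -0.6576, 0.3288, 0.1644).
r_{12} = e_1·v_2 = -0.9864.
u_2 = v_2 + 0.9864·e_1 = (2.3514, -1.6486, 0.3243, 2.1622).
‖u_2‖ = 3.6093, so e_2 = (0.6515, -0.4568, 0.0899, 0.5991).

Q = [[-0.6576, 0.6515], [-0.6576, -0.4568], [0.3288, 0.0899], [0.1644, 0.5991]], R = [[6.0828, -0.9864], [0.0000, 3.6093]]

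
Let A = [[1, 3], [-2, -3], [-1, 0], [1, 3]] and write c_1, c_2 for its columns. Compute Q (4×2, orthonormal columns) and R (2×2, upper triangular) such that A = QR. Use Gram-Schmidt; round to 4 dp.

c_1 = (1, -2, -1, 1); ‖c_1‖ = 2.6458, so q_1 = (0.3780, -0.7559, -0.3780, 0.3780).
q_1·c_2 = 0.3780·3 + (-0.7559)·(-3) + (-0.3780)·0 + 0.3780·3 = 4.5356.
u_2 = c_2 − 4.5356·q_1 = (1.2857, 0.4286, 1.7143, 1.2857).
‖u_2‖ = 2.5355, so q_2 = (0.5071, 0.1690, 0.6761, 0.5071).

Q = [[0.3780, 0.5071], [-0.7559, 0.1690], [-0.3780, 0.6761], [0.3780, 0.5071]], R = [[2.6458, 4.5356], [0.0000, 2.5355]]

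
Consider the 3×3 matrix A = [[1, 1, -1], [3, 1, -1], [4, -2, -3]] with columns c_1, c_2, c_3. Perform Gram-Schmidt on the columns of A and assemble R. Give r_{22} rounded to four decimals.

r_{22} = 2.3205

q_1 = c_1/‖c_1‖ = (1, 3, 4)/5.0990 = (0.1961, 0.5883, 0.7845).
r_{12} = q_1·c_2 = -0.7845.
u_2 = c_2 + 0.7845·q_1 = (1.1538, 1.4615, -1.3846).
r_{22} = ‖u_2‖ = 2.3205.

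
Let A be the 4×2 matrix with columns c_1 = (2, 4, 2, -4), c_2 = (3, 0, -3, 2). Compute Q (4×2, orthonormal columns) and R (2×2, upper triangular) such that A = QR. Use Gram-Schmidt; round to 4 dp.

c_1 = (2, 4, 2, -4); ‖c_1‖ = 6.3246, so e_1 = (0.3162, 0.6325, 0.3162, -0.6325).
e_1·c_2 = 0.3162·3 + 0.6325·0 + 0.3162·(-3) + (-0.6325)·2 = -1.2649.
u_2 = c_2 + 1.2649·e_1 = (3.4000, 0.8000, -2.6000, 1.2000).
‖u_2‖ = 4.5166, so e_2 = (0.7528, 0.1771, -0.5756, 0.2657).

Q = [[0.3162, 0.7528], [0.6325, 0.1771], [0.3162, -0.5756], [-0.6325, 0.2657]], R = [[6.3246, -1.2649], [0.0000, 4.5166]]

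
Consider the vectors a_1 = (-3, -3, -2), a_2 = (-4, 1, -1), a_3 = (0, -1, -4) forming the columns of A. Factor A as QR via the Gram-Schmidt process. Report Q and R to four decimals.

a_1 = (-3, -3, -2); ‖a_1‖ = 4.6904, so q_1 = (-0.6396, -0.6396, -0.4264).
q_1·a_2 = (-0.6396)·(-4) + (-0.6396)·1 + (-0.4264)·(-1) = 2.3452.
u_2 = a_2 − 2.3452·q_1 = (-2.5000, 2.5000, 0.0000).
‖u_2‖ = 3.5355, so q_2 = (-0.7071, 0.7071, 0.0000).
q_1·a_3 = (-0.6396)·0 + (-0.6396)·(-1) + (-0.4264)·(-4) = 2.3452; q_2·a_3 = (-0.7071)·0 + 0.7071·(-1) + 0.0000·(-4) = -0.7071.
u_3 = a_3 − 2.3452·q_1 + 0.7071·q_2 = (1.0000, 1.0000, -3.0000).
‖u_3‖ = 3.3166, so q_3 = (0.3015, 0.3015, -0.9045).

Q = [[-0.6396, -0.7071, 0.3015], [-0.6396, 0.7071, 0.3015], [-0.4264, 0.0000, -0.9045]], R = [[4.6904, 2.3452, 2.3452], [0.0000, 3.5355, -0.7071], [0.0000, 0.0000, 3.3166]]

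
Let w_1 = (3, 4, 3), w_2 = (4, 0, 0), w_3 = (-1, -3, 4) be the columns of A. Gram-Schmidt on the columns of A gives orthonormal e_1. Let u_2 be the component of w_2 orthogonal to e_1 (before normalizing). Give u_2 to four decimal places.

u_2 = (2.9412, -1.4118, -1.0588)

w_1 = (3, 4, 3); ‖w_1‖ = 5.8310, so e_1 = (0.5145, 0.6860, 0.5145).
e_1·w_2 = 0.5145·4 + 0.6860·0 + 0.5145·0 = 2.0580.
u_2 = w_2 − 2.0580·e_1 = (2.9412, -1.4118, -1.0588).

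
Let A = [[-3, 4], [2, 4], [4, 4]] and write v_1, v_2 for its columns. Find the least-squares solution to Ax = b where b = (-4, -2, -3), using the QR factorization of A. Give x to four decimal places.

v_1 = (-3, 2, 4); ‖v_1‖ = 5.3852, so e_1 = (-0.5571, 0.3714, 0.7428).
e_1·v_2 = (-0.5571)·4 + 0.3714·4 + 0.7428·4 = 2.2283.
u_2 = v_2 − 2.2283·e_1 = (5.2414, 3.1724, 2.3448).
‖u_2‖ = 6.5601, so e_2 = (0.7990, 0.4836, 0.3574).
Qᵀb = (-0.7428, -5.2354).
Back-substitute: x_2 = -5.2354/6.5601 = -0.7981.
x_1 = (-0.7428 − 2.2283·(-0.7981))/5.3852 = 0.1923.

x = (0.1923, -0.7981)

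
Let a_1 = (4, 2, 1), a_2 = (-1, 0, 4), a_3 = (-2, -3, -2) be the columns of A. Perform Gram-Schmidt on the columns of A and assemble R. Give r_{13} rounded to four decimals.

a_1 = (4, 2, 1); ‖a_1‖ = 4.5826, so e_1 = (0.8729, 0.4364, 0.2182).
r_{13} = e_1·a_3 = -3.4915.

r_{13} = -3.4915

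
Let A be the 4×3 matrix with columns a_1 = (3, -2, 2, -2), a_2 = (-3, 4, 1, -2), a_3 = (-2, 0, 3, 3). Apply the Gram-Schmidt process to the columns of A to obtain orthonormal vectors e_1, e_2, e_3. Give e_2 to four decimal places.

a_1 = (3, -2, 2, -2); ‖a_1‖ = 4.5826, so e_1 = (0.6547, -0.4364, 0.4364, -0.4364).
e_1·a_2 = 0.6547·(-3) + (-0.4364)·4 + 0.4364·1 + (-0.4364)·(-2) = -2.4004.
u_2 = a_2 + 2.4004·e_1 = (-1.4286, 2.9524, 2.0476, -3.0476).
‖u_2‖ = 4.9232, so e_2 = (-0.2902, 0.5997, 0.4159, -0.6190).

e_2 = (-0.2902, 0.5997, 0.4159, -0.6190)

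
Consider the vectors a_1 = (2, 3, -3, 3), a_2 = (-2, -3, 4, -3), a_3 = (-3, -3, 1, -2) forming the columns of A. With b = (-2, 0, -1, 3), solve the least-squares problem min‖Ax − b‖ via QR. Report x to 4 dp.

x = (6.7907, 4.2326, 2.4419)

e_1 = a_1/‖a_1‖ = (2, 3, -3, 3)/5.5678 = (0.3592, 0.5388, -0.5388, 0.5388).
r_{12} = e_1·a_2 = -6.1066.
u_2 = a_2 + 6.1066·e_1 = (0.1935, 0.2903, 0.7097, 0.2903).
‖u_2‖ = 0.8424, so e_2 = (0.2298, 0.3446, 0.8424, 0.3446).
r_{13} = e_1·a_3 = -4.3105; r_{23} = e_2·a_3 = -1.5700.
u_3 = a_3 + 4.3105·e_1 + 1.5700·e_2 = (-1.0909, -0.1364, 0.0000, 0.8636).
‖u_3‖ = 1.3981, so e_3 = (-0.7803, -0.0975, 0.0000, 0.6177).
Qᵀb = (1.4368, -0.2680, 3.4138).
Back-substitute: x_3 = 3.4138/1.3981 = 2.4419.
x_2 = (-0.2680 + 1.5700·2.4419)/0.8424 = 4.2326.
x_1 = (1.4368 + 6.1066·4.2326 + 4.3105·2.4419)/5.5678 = 6.7907.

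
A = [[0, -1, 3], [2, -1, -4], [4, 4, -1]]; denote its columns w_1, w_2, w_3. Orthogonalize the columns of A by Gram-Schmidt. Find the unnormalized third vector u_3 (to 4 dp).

w_1 = (0, 2, 4); ‖w_1‖ = 4.4721, so q_1 = (0.0000, 0.4472, 0.8944).
q_1·w_2 = 0.0000·(-1) + 0.4472·(-1) + 0.8944·4 = 3.1305.
u_2 = w_2 − 3.1305·q_1 = (-1.0000, -2.4000, 1.2000).
‖u_2‖ = 2.8636, so q_2 = (-0.3492, -0.8381, 0.4191).
q_1·w_3 = 0.0000·3 + 0.4472·(-4) + 0.8944·(-1) = -2.6833; q_2·w_3 = (-0.3492)·3 + (-0.8381)·(-4) + 0.4191·(-1) = 1.8858.
u_3 = w_3 + 2.6833·q_1 − 1.8858·q_2 = (3.6585, -1.2195, 0.6098).

u_3 = (3.6585, -1.2195, 0.6098)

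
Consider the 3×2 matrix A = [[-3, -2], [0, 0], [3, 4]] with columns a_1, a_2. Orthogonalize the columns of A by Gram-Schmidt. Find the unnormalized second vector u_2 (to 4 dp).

u_2 = (1.0000, 0.0000, 1.0000)

a_1 = (-3, 0, 3); ‖a_1‖ = 4.2426, so e_1 = (-0.7071, 0.0000, 0.7071).
e_1·a_2 = (-0.7071)·(-2) + 0.0000·0 + 0.7071·4 = 4.2426.
u_2 = a_2 − 4.2426·e_1 = (1.0000, 0.0000, 1.0000).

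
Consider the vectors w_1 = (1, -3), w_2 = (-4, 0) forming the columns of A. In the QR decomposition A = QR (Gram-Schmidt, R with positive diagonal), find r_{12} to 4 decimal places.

r_{12} = -1.2649

w_1 = (1, -3); ‖w_1‖ = 3.1623, so e_1 = (0.3162, -0.9487).
r_{12} = e_1·w_2 = -1.2649.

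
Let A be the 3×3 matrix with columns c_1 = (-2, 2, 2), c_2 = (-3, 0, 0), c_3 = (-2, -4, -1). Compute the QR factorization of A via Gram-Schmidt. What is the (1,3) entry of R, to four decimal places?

c_1 = (-2, 2, 2); ‖c_1‖ = 3.4641, so e_1 = (-0.5774, 0.5774, 0.5774).
r_{13} = e_1·c_3 = -1.7321.

r_{13} = -1.7321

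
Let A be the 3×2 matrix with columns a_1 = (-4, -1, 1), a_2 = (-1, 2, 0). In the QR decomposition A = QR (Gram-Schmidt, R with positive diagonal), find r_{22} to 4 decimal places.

a_1 = (-4, -1, 1); ‖a_1‖ = 4.2426, so q_1 = (-0.9428, -0.2357, 0.2357).
q_1·a_2 = (-0.9428)·(-1) + (-0.2357)·2 + 0.2357·0 = 0.4714.
u_2 = a_2 − 0.4714·q_1 = (-0.5556, 2.1111, -0.1111).
r_{22} = ‖u_2‖ = 2.1858.

r_{22} = 2.1858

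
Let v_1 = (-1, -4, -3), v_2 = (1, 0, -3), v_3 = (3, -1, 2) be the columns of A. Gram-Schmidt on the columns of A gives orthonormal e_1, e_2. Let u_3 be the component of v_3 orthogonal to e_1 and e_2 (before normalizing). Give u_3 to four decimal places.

v_1 = (-1, -4, -3); ‖v_1‖ = 5.0990, so e_1 = (-0.1961, -0.7845, -0.5883).
e_1·v_2 = (-0.1961)·1 + (-0.7845)·0 + (-0.5883)·(-3) = 1.5689.
u_2 = v_2 − 1.5689·e_1 = (1.3077, 1.2308, -2.0769).
‖u_2‖ = 2.7456, so e_2 = (0.4763, 0.4483, -0.7564).
e_1·v_3 = (-0.1961)·3 + (-0.7845)·(-1) + (-0.5883)·2 = -0.9806; e_2·v_3 = 0.4763·3 + 0.4483·(-1) + (-0.7564)·2 = -0.5323.
u_3 = v_3 + 0.9806·e_1 + 0.5323·e_2 = (3.0612, -1.5306, 1.0204).

u_3 = (3.0612, -1.5306, 1.0204)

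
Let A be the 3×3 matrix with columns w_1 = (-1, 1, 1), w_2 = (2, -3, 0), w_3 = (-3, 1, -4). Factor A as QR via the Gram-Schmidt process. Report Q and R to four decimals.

w_1 = (-1, 1, 1); ‖w_1‖ = 1.7321, so e_1 = (-0.5774, 0.5774, 0.5774).
e_1·w_2 = (-0.5774)·2 + 0.5774·(-3) + 0.5774·0 = -2.8868.
u_2 = w_2 + 2.8868·e_1 = (0.3333, -1.3333, 1.6667).
‖u_2‖ = 2.1602, so e_2 = (0.1543, -0.6172, 0.7715).
e_1·w_3 = (-0.5774)·(-3) + 0.5774·1 + 0.5774·(-4) = 0.0000; e_2·w_3 = 0.1543·(-3) + (-0.6172)·1 + 0.7715·(-4) = -4.1662.
u_3 = w_3 + 0.0000·e_1 + 4.1662·e_2 = (-2.3571, -1.5714, -0.7857).
‖u_3‖ = 2.9399, so e_3 = (-0.8018, -0.5345, -0.2673).

Q = [[-0.5774, 0.1543, -0.8018], [0.5774, -0.6172, -0.5345], [0.5774, 0.7715, -0.2673]], R = [[1.7321, -2.8868, 0.0000], [0.0000, 2.1602, -4.1662], [0.0000, 0.0000, 2.9399]]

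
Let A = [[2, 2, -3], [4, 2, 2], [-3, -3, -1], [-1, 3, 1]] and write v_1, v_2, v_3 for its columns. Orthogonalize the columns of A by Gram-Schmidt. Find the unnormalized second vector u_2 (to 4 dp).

u_2 = (0.8000, -0.4000, -1.2000, 3.6000)

e_1 = v_1/‖v_1‖ = (2, 4, -3, -1)/5.4772 = (0.3651, 0.7303, -0.5477, -0.1826).
r_{12} = e_1·v_2 = 3.2863.
u_2 = v_2 − 3.2863·e_1 = (0.8000, -0.4000, -1.2000, 3.6000).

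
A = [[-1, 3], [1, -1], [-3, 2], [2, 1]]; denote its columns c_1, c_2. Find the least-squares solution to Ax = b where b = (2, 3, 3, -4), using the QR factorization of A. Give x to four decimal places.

x = (-1.2422, -0.3292)

c_1 = (-1, 1, -3, 2); ‖c_1‖ = 3.8730, so q_1 = (-0.2582, 0.2582, -0.7746, 0.5164).
q_1·c_2 = (-0.2582)·3 + 0.2582·(-1) + (-0.7746)·2 + 0.5164·1 = -2.0656.
u_2 = c_2 + 2.0656·q_1 = (2.4667, -0.4667, 0.4000, 2.0667).
‖u_2‖ = 3.2762, so q_2 = (0.7529, -0.1424, 0.1221, 0.6308).
Qᵀb = (-4.1312, -1.0785).
Back-substitute: x_2 = -1.0785/3.2762 = -0.3292.
x_1 = (-4.1312 + 2.0656·(-0.3292))/3.8730 = -1.2422.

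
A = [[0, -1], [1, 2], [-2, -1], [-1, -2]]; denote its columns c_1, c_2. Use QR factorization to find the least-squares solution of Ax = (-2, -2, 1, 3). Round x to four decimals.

q_1 = c_1/‖c_1‖ = (0, 1, -2, -1)/2.4495 = (0.0000, 0.4082, -0.8165, -0.4082).
r_{12} = q_1·c_2 = 2.4495.
u_2 = c_2 − 2.4495·q_1 = (-1.0000, 1.0000, 1.0000, -1.0000).
‖u_2‖ = 2.0000, so q_2 = (-0.5000, 0.5000, 0.5000, -0.5000).
Qᵀb = (-2.8577, -1.0000).
Back-substitute: x_2 = -1.0000/2.0000 = -0.5000.
x_1 = (-2.8577 − 2.4495·(-0.5000))/2.4495 = -0.6667.

x = (-0.6667, -0.5000)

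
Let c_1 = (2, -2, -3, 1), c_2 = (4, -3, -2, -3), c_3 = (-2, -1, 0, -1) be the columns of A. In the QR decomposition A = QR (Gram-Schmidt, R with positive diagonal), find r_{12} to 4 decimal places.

r_{12} = 4.0069

c_1 = (2, -2, -3, 1); ‖c_1‖ = 4.2426, so q_1 = (0.4714, -0.4714, -0.7071, 0.2357).
r_{12} = q_1·c_2 = 4.0069.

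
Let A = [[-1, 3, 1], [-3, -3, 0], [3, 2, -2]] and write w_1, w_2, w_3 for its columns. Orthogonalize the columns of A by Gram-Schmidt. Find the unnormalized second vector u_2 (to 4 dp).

w_1 = (-1, -3, 3); ‖w_1‖ = 4.3589, so q_1 = (-0.2294, -0.6882, 0.6882).
q_1·w_2 = (-0.2294)·3 + (-0.6882)·(-3) + 0.6882·2 = 2.7530.
u_2 = w_2 − 2.7530·q_1 = (3.6316, -1.1053, 0.1053).

u_2 = (3.6316, -1.1053, 0.1053)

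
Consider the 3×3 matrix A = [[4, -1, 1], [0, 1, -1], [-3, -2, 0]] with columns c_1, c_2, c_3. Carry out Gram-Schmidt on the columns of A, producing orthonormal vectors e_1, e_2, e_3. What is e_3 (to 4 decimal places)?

e_3 = (-0.2483, -0.9104, -0.3310)

e_1 = c_1/‖c_1‖ = (4, 0, -3)/5.0000 = (0.8000, 0.0000, -0.6000).
r_{12} = e_1·c_2 = 0.4000.
u_2 = c_2 − 0.4000·e_1 = (-1.3200, 1.0000, -1.7600).
‖u_2‖ = 2.4166, so e_2 = (-0.5462, 0.4138, -0.7283).
r_{13} = e_1·c_3 = 0.8000; r_{23} = e_2·c_3 = -0.9600.
u_3 = c_3 − 0.8000·e_1 + 0.9600·e_2 = (-0.1644, -0.6027, -0.2192).
‖u_3‖ = 0.6621, so e_3 = (-0.2483, -0.9104, -0.3310).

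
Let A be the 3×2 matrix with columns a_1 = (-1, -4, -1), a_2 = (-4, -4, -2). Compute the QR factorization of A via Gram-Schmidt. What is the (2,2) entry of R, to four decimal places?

r_{22} = 3.0185

a_1 = (-1, -4, -1); ‖a_1‖ = 4.2426, so q_1 = (-0.2357, -0.9428, -0.2357).
q_1·a_2 = (-0.2357)·(-4) + (-0.9428)·(-4) + (-0.2357)·(-2) = 5.1854.
u_2 = a_2 − 5.1854·q_1 = (-2.7778, 0.8889, -0.7778).
r_{22} = ‖u_2‖ = 3.0185.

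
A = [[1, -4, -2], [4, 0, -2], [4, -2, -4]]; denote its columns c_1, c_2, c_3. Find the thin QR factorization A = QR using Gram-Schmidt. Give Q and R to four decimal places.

Q = [[0.1741, -0.9196, 0.3522], [0.6963, 0.3678, 0.6163], [0.6963, -0.1379, -0.7044]], R = [[5.7446, -2.0889, -4.5260], [0.0000, 3.9543, 1.6553], [0.0000, 0.0000, 0.8805]]

e_1 = c_1/‖c_1‖ = (1, 4, 4)/5.7446 = (0.1741, 0.6963, 0.6963).
r_{12} = e_1·c_2 = -2.0889.
u_2 = c_2 + 2.0889·e_1 = (-3.6364, 1.4545, -0.5455).
‖u_2‖ = 3.9543, so e_2 = (-0.9196, 0.3678, -0.1379).
r_{13} = e_1·c_3 = -4.5260; r_{23} = e_2·c_3 = 1.6553.
u_3 = c_3 + 4.5260·e_1 − 1.6553·e_2 = (0.3101, 0.5426, -0.6202).
‖u_3‖ = 0.8805, so e_3 = (0.3522, 0.6163, -0.7044).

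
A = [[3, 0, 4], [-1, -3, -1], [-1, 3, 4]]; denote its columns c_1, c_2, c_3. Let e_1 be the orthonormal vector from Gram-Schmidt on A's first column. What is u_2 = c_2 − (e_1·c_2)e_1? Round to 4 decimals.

c_1 = (3, -1, -1); ‖c_1‖ = 3.3166, so e_1 = (0.9045, -0.3015, -0.3015).
e_1·c_2 = 0.9045·0 + (-0.3015)·(-3) + (-0.3015)·3 = 0.0000.
u_2 = c_2 + 0.0000·e_1 = (0.0000, -3.0000, 3.0000).

u_2 = (0.0000, -3.0000, 3.0000)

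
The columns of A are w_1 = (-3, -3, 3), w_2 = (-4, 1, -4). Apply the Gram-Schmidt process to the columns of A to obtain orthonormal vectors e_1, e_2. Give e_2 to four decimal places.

e_2 = (-0.7582, 0.1166, -0.6415)

w_1 = (-3, -3, 3); ‖w_1‖ = 5.1962, so e_1 = (-0.5774, -0.5774, 0.5774).
e_1·w_2 = (-0.5774)·(-4) + (-0.5774)·1 + 0.5774·(-4) = -0.5774.
u_2 = w_2 + 0.5774·e_1 = (-4.3333, 0.6667, -3.6667).
‖u_2‖ = 5.7155, so e_2 = (-0.7582, 0.1166, -0.6415).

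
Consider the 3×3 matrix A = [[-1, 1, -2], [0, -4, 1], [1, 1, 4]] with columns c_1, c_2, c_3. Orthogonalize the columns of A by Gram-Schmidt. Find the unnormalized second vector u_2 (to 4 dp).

u_2 = (1.0000, -4.0000, 1.0000)

c_1 = (-1, 0, 1); ‖c_1‖ = 1.4142, so e_1 = (-0.7071, 0.0000, 0.7071).
e_1·c_2 = (-0.7071)·1 + 0.0000·(-4) + 0.7071·1 = 0.0000.
u_2 = c_2 + 0.0000·e_1 = (1.0000, -4.0000, 1.0000).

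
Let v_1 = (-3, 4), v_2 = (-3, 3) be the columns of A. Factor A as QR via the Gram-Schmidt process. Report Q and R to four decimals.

q_1 = v_1/‖v_1‖ = (-3, 4)/5.0000 = (-0.6000, 0.8000).
r_{12} = q_1·v_2 = 4.2000.
u_2 = v_2 − 4.2000·q_1 = (-0.4800, -0.3600).
‖u_2‖ = 0.6000, so q_2 = (-0.8000, -0.6000).

Q = [[-0.6000, -0.8000], [0.8000, -0.6000]], R = [[5.0000, 4.2000], [0.0000, 0.6000]]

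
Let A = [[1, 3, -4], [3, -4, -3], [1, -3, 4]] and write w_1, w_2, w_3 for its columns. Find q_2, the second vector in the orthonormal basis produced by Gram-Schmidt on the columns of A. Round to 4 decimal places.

q_2 = (0.8946, -0.1590, -0.4175)

w_1 = (1, 3, 1); ‖w_1‖ = 3.3166, so q_1 = (0.3015, 0.9045, 0.3015).
q_1·w_2 = 0.3015·3 + 0.9045·(-4) + 0.3015·(-3) = -3.6181.
u_2 = w_2 + 3.6181·q_1 = (4.0909, -0.7273, -1.9091).
‖u_2‖ = 4.5726, so q_2 = (0.8946, -0.1590, -0.4175).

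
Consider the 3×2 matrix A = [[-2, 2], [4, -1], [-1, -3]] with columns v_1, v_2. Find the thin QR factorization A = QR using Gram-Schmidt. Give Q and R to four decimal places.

Q = [[-0.4364, 0.4258], [0.8729, -0.0133], [-0.2182, -0.9047]], R = [[4.5826, -1.0911], [0.0000, 3.5790]]

v_1 = (-2, 4, -1); ‖v_1‖ = 4.5826, so q_1 = (-0.4364, 0.8729, -0.2182).
q_1·v_2 = (-0.4364)·2 + 0.8729·(-1) + (-0.2182)·(-3) = -1.0911.
u_2 = v_2 + 1.0911·q_1 = (1.5238, -0.0476, -3.2381).
‖u_2‖ = 3.5790, so q_2 = (0.4258, -0.0133, -0.9047).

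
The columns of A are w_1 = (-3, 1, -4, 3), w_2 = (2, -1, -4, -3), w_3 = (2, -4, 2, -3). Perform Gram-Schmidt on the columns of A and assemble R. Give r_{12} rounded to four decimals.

r_{12} = 0.0000

w_1 = (-3, 1, -4, 3); ‖w_1‖ = 5.9161, so e_1 = (-0.5071, 0.1690, -0.6761, 0.5071).
r_{12} = e_1·w_2 = 0.0000.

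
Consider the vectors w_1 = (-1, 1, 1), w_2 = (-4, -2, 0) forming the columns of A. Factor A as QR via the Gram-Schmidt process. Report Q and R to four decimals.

Q = [[-0.5774, -0.7715], [0.5774, -0.6172], [0.5774, -0.1543]], R = [[1.7321, 1.1547], [0.0000, 4.3205]]

w_1 = (-1, 1, 1); ‖w_1‖ = 1.7321, so e_1 = (-0.5774, 0.5774, 0.5774).
e_1·w_2 = (-0.5774)·(-4) + 0.5774·(-2) + 0.5774·0 = 1.1547.
u_2 = w_2 − 1.1547·e_1 = (-3.3333, -2.6667, -0.6667).
‖u_2‖ = 4.3205, so e_2 = (-0.7715, -0.6172, -0.1543).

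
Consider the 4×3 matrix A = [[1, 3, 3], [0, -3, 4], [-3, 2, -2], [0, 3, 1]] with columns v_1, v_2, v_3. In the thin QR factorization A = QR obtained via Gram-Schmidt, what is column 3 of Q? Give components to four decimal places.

e_3 = (0.4798, 0.8281, 0.1599, 0.2417)

v_1 = (1, 0, -3, 0); ‖v_1‖ = 3.1623, so e_1 = (0.3162, 0.0000, -0.9487, 0.0000).
e_1·v_2 = 0.3162·3 + 0.0000·(-3) + (-0.9487)·2 + 0.0000·3 = -0.9487.
u_2 = v_2 + 0.9487·e_1 = (3.3000, -3.0000, 1.1000, 3.0000).
‖u_2‖ = 5.4863, so e_2 = (0.6015, -0.5468, 0.2005, 0.5468).
e_1·v_3 = 0.3162·3 + 0.0000·4 + (-0.9487)·(-2) + 0.0000·1 = 2.8460; e_2·v_3 = 0.6015·3 + (-0.5468)·4 + 0.2005·(-2) + 0.5468·1 = -0.2370.
u_3 = v_3 − 2.8460·e_1 + 0.2370·e_2 = (2.2425, 3.8704, 0.7475, 1.1296).
‖u_3‖ = 4.6737, so e_3 = (0.4798, 0.8281, 0.1599, 0.2417).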